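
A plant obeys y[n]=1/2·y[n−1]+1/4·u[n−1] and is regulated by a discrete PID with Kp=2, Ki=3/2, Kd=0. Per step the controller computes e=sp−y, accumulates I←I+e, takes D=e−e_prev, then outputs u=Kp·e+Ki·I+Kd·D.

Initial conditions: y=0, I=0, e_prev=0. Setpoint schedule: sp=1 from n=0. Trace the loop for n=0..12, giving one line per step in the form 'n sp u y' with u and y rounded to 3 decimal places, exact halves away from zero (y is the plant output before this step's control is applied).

(exact arithmetic carried between steps; '≈' marks a value shown rounded to 6 d.p. or computed from one; I and e_prev carry over from the previous line; the table rounds u and y to 3 d.p., halves away from zero)
n=0: y=0, sp=1, e=sp−y=1; I=1, D=e−e_prev=1; u=2·1+3/2·1+0·1=3.5; next y=1/2·0+1/4·3.5=0.875
n=1: y=0.875, sp=1, e=sp−y=0.125; I=1.125, D=e−e_prev=-0.875; u=2·0.125+3/2·1.125+0·(-0.875)=1.9375; next y=1/2·0.875+1/4·1.9375=0.921875
n=2: y=0.921875, sp=1, e=sp−y=0.078125; I=1.203125, D=e−e_prev=-0.046875; u=2·0.078125+3/2·1.203125+0·(-0.046875)≈1.960938; next y=1/2·0.921875+1/4·1.960938≈0.951172
n=3: y≈0.951172, sp=1, e=sp−y≈0.048828; I≈1.251953, D=e−e_prev≈-0.029297; u=2·0.048828+3/2·1.251953+0·(-0.029297)≈1.975586; next y=1/2·0.951172+1/4·1.975586≈0.969482
n=4: y≈0.969482, sp=1, e=sp−y≈0.030518; I≈1.282471, D=e−e_prev≈-0.018311; u=2·0.030518+3/2·1.282471+0·(-0.018311)≈1.984741; next y=1/2·0.969482+1/4·1.984741≈0.980927
n=5: y≈0.980927, sp=1, e=sp−y≈0.019073; I≈1.301544, D=e−e_prev≈-0.011444; u=2·0.019073+3/2·1.301544+0·(-0.011444)≈1.990463; next y=1/2·0.980927+1/4·1.990463≈0.988079
n=6: y≈0.988079, sp=1, e=sp−y≈0.011921; I≈1.313465, D=e−e_prev≈-0.007153; u=2·0.011921+3/2·1.313465+0·(-0.007153)≈1.994040; next y=1/2·0.988079+1/4·1.994040≈0.992549
n=7: y≈0.992549, sp=1, e=sp−y≈0.007451; I≈1.320916, D=e−e_prev≈-0.004470; u=2·0.007451+3/2·1.320916+0·(-0.004470)≈1.996275; next y=1/2·0.992549+1/4·1.996275≈0.995343
n=8: y≈0.995343, sp=1, e=sp−y≈0.004657; I≈1.325572, D=e−e_prev≈-0.002794; u=2·0.004657+3/2·1.325572+0·(-0.002794)≈1.997672; next y=1/2·0.995343+1/4·1.997672≈0.997090
n=9: y≈0.997090, sp=1, e=sp−y≈0.002910; I≈1.328483, D=e−e_prev≈-0.001746; u=2·0.002910+3/2·1.328483+0·(-0.001746)≈1.998545; next y=1/2·0.997090+1/4·1.998545≈0.998181
n=10: y≈0.998181, sp=1, e=sp−y≈0.001819; I≈1.330302, D=e−e_prev≈-0.001091; u=2·0.001819+3/2·1.330302+0·(-0.001091)≈1.999091; next y=1/2·0.998181+1/4·1.999091≈0.998863
n=11: y≈0.998863, sp=1, e=sp−y≈0.001137; I≈1.331439, D=e−e_prev≈-0.000682; u=2·0.001137+3/2·1.331439+0·(-0.000682)≈1.999432; next y=1/2·0.998863+1/4·1.999432≈0.999289
n=12: y≈0.999289, sp=1, e=sp−y≈0.000711; I≈1.332149, D=e−e_prev≈-0.000426; u=2·0.000711+3/2·1.332149+0·(-0.000426)≈1.999645; next y=1/2·0.999289+1/4·1.999645≈0.999556

0 1 3.500 0.000
1 1 1.938 0.875
2 1 1.961 0.922
3 1 1.976 0.951
4 1 1.985 0.969
5 1 1.990 0.981
6 1 1.994 0.988
7 1 1.996 0.993
8 1 1.998 0.995
9 1 1.999 0.997
10 1 1.999 0.998
11 1 1.999 0.999
12 1 2.000 0.999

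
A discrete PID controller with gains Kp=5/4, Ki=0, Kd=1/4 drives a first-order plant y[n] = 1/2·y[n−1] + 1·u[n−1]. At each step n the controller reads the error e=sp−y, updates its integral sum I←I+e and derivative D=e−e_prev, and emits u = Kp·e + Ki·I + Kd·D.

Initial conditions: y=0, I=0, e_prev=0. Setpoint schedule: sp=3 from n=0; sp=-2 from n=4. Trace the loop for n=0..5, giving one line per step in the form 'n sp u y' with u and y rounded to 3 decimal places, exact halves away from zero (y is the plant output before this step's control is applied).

(exact arithmetic carried between steps; '≈' marks a value shown rounded to 6 d.p. or computed from one; I and e_prev carry over from the previous line; the table rounds u and y to 3 d.p., halves away from zero)
n=0: y=0, sp=3, e=sp−y=3; I=3, D=e−e_prev=3; u=5/4·3+0·3+1/4·3=4.5; next y=1/2·0+1·4.5=4.5
n=1: y=4.5, sp=3, e=sp−y=-1.5; I=1.5, D=e−e_prev=-4.5; u=5/4·(-1.5)+0·1.5+1/4·(-4.5)=-3; next y=1/2·4.5+1·(-3)=-0.75
n=2: y=-0.75, sp=3, e=sp−y=3.75; I=5.25, D=e−e_prev=5.25; u=5/4·3.75+0·5.25+1/4·5.25=6; next y=1/2·(-0.75)+1·6=5.625
n=3: y=5.625, sp=3, e=sp−y=-2.625; I=2.625, D=e−e_prev=-6.375; u=5/4·(-2.625)+0·2.625+1/4·(-6.375)=-4.875; next y=1/2·5.625+1·(-4.875)=-2.0625
n=4: y=-2.0625, sp=-2, e=sp−y=0.0625; I=2.6875, D=e−e_prev=2.6875; u=5/4·0.0625+0·2.6875+1/4·2.6875=0.75; next y=1/2·(-2.0625)+1·0.75=-0.28125
n=5: y=-0.28125, sp=-2, e=sp−y=-1.71875; I=0.96875, D=e−e_prev=-1.78125; u=5/4·(-1.71875)+0·0.96875+1/4·(-1.78125)=-2.59375; next y=1/2·(-0.28125)+1·(-2.59375)=-2.734375

0 3 4.500 0.000
1 3 -3.000 4.500
2 3 6.000 -0.750
3 3 -4.875 5.625
4 -2 0.750 -2.063
5 -2 -2.594 -0.281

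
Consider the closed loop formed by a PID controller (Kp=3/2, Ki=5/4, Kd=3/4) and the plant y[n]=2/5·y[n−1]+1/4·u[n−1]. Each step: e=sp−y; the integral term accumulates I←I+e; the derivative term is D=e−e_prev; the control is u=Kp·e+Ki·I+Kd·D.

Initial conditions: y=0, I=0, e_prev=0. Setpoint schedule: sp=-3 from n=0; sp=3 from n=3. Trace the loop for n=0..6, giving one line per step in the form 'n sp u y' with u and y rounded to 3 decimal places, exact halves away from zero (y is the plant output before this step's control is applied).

0 -3 -10.500 0.000
1 -3 -2.813 -2.625
2 -3 -8.302 -1.753
3 3 15.376 -2.777
4 3 -1.956 2.733
5 3 9.961 0.604
6 3 3.912 2.732

(exact arithmetic carried between steps; '≈' marks a value shown rounded to 6 d.p. or computed from one; I and e_prev carry over from the previous line; the table rounds u and y to 3 d.p., halves away from zero)
n=0: y=0, sp=-3, e=sp−y=-3; I=-3, D=e−e_prev=-3; u=3/2·(-3)+5/4·(-3)+3/4·(-3)=-10.5; next y=2/5·0+1/4·(-10.5)=-2.625
n=1: y=-2.625, sp=-3, e=sp−y=-0.375; I=-3.375, D=e−e_prev=2.625; u=3/2·(-0.375)+5/4·(-3.375)+3/4·2.625=-2.8125; next y=2/5·(-2.625)+1/4·(-2.8125)=-1.753125
n=2: y=-1.753125, sp=-3, e=sp−y=-1.246875; I=-4.621875, D=e−e_prev=-0.871875; u=3/2·(-1.246875)+5/4·(-4.621875)+3/4·(-0.871875)≈-8.301563; next y=2/5·(-1.753125)+1/4·(-8.301563)≈-2.776641
n=3: y≈-2.776641, sp=3, e=sp−y≈5.776641; I≈1.154766, D=e−e_prev≈7.023516; u=3/2·5.776641+5/4·1.154766+3/4·7.023516≈15.376055; next y=2/5·(-2.776641)+1/4·15.376055≈2.733357
n=4: y≈2.733357, sp=3, e=sp−y≈0.266643; I≈1.421408, D=e−e_prev≈-5.509998; u=3/2·0.266643+5/4·1.421408+3/4·(-5.509998)≈-1.955774; next y=2/5·2.733357+1/4·(-1.955774)≈0.604399
n=5: y≈0.604399, sp=3, e=sp−y≈2.395601; I≈3.817009, D=e−e_prev≈2.128958; u=3/2·2.395601+5/4·3.817009+3/4·2.128958≈9.961381; next y=2/5·0.604399+1/4·9.961381≈2.732105
n=6: y≈2.732105, sp=3, e=sp−y≈0.267895; I≈4.084904, D=e−e_prev≈-2.127706; u=3/2·0.267895+5/4·4.084904+3/4·(-2.127706)≈3.912193; next y=2/5·2.732105+1/4·3.912193≈2.070890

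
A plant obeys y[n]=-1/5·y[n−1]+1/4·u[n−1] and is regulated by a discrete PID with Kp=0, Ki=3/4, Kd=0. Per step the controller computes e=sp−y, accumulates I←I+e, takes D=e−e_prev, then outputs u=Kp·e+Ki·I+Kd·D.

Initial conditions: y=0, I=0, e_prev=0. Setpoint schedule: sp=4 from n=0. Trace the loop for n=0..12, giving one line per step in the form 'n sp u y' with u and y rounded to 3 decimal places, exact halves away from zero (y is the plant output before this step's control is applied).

0 4 3.000 0.000
1 4 5.438 0.750
2 4 7.530 1.209
3 4 9.300 1.641
4 4 10.802 1.997
5 4 12.076 2.301
6 4 13.157 2.559
7 4 14.074 2.778
8 4 14.852 2.963
9 4 15.512 3.120
10 4 16.071 3.254
11 4 16.546 3.367
12 4 16.949 3.463

(exact arithmetic carried between steps; '≈' marks a value shown rounded to 6 d.p. or computed from one; I and e_prev carry over from the previous line; the table rounds u and y to 3 d.p., halves away from zero)
n=0: y=0, sp=4, e=sp−y=4; I=4, D=e−e_prev=4; u=0·4+3/4·4+0·4=3; next y=-1/5·0+1/4·3=0.75
n=1: y=0.75, sp=4, e=sp−y=3.25; I=7.25, D=e−e_prev=-0.75; u=0·3.25+3/4·7.25+0·(-0.75)=5.4375; next y=-1/5·0.75+1/4·5.4375=1.209375
n=2: y=1.209375, sp=4, e=sp−y=2.790625; I=10.040625, D=e−e_prev=-0.459375; u=0·2.790625+3/4·10.040625+0·(-0.459375)≈7.530469; next y=-1/5·1.209375+1/4·7.530469≈1.640742
n=3: y≈1.640742, sp=4, e=sp−y≈2.359258; I≈12.399883, D=e−e_prev≈-0.431367; u=0·2.359258+3/4·12.399883+0·(-0.431367)≈9.299912; next y=-1/5·1.640742+1/4·9.299912≈1.996830
n=4: y≈1.996830, sp=4, e=sp−y≈2.003170; I≈14.403053, D=e−e_prev≈-0.356087; u=0·2.003170+3/4·14.403053+0·(-0.356087)≈10.802290; next y=-1/5·1.996830+1/4·10.802290≈2.301207
n=5: y≈2.301207, sp=4, e=sp−y≈1.698793; I≈16.101847, D=e−e_prev≈-0.304377; u=0·1.698793+3/4·16.101847+0·(-0.304377)≈12.076385; next y=-1/5·2.301207+1/4·12.076385≈2.558855
n=6: y≈2.558855, sp=4, e=sp−y≈1.441145; I≈17.542992, D=e−e_prev≈-0.257648; u=0·1.441145+3/4·17.542992+0·(-0.257648)≈13.157244; next y=-1/5·2.558855+1/4·13.157244≈2.777540
n=7: y≈2.777540, sp=4, e=sp−y≈1.222460; I≈18.765452, D=e−e_prev≈-0.218685; u=0·1.222460+3/4·18.765452+0·(-0.218685)≈14.074089; next y=-1/5·2.777540+1/4·14.074089≈2.963014
n=8: y≈2.963014, sp=4, e=sp−y≈1.036986; I≈19.802438, D=e−e_prev≈-0.185474; u=0·1.036986+3/4·19.802438+0·(-0.185474)≈14.851828; next y=-1/5·2.963014+1/4·14.851828≈3.120354
n=9: y≈3.120354, sp=4, e=sp−y≈0.879646; I≈20.682083, D=e−e_prev≈-0.157340; u=0·0.879646+3/4·20.682083+0·(-0.157340)≈15.511563; next y=-1/5·3.120354+1/4·15.511563≈3.253820
n=10: y≈3.253820, sp=4, e=sp−y≈0.746180; I≈21.428264, D=e−e_prev≈-0.133466; u=0·0.746180+3/4·21.428264+0·(-0.133466)≈16.071198; next y=-1/5·3.253820+1/4·16.071198≈3.367035
n=11: y≈3.367035, sp=4, e=sp−y≈0.632965; I≈22.061228, D=e−e_prev≈-0.113216; u=0·0.632965+3/4·22.061228+0·(-0.113216)≈16.545921; next y=-1/5·3.367035+1/4·16.545921≈3.463073
n=12: y≈3.463073, sp=4, e=sp−y≈0.536927; I≈22.598155, D=e−e_prev≈-0.096038; u=0·0.536927+3/4·22.598155+0·(-0.096038)≈16.948616; next y=-1/5·3.463073+1/4·16.948616≈3.544539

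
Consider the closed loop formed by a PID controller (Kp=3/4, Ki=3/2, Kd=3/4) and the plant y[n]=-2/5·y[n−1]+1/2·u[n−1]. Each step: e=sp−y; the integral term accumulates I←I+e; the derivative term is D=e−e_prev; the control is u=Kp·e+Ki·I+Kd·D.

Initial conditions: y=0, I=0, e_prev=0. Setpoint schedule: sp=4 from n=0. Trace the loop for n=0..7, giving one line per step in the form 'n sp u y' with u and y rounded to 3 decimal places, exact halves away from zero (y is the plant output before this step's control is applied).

(exact arithmetic carried between steps; '≈' marks a value shown rounded to 6 d.p. or computed from one; I and e_prev carry over from the previous line; the table rounds u and y to 3 d.p., halves away from zero)
n=0: y=0, sp=4, e=sp−y=4; I=4, D=e−e_prev=4; u=3/4·4+3/2·4+3/4·4=12; next y=-2/5·0+1/2·12=6
n=1: y=6, sp=4, e=sp−y=-2; I=2, D=e−e_prev=-6; u=3/4·(-2)+3/2·2+3/4·(-6)=-3; next y=-2/5·6+1/2·(-3)=-3.9
n=2: y=-3.9, sp=4, e=sp−y=7.9; I=9.9, D=e−e_prev=9.9; u=3/4·7.9+3/2·9.9+3/4·9.9=28.2; next y=-2/5·(-3.9)+1/2·28.2=15.66
n=3: y=15.66, sp=4, e=sp−y=-11.66; I=-1.76, D=e−e_prev=-19.56; u=3/4·(-11.66)+3/2·(-1.76)+3/4·(-19.56)=-26.055; next y=-2/5·15.66+1/2·(-26.055)=-19.2915
n=4: y=-19.2915, sp=4, e=sp−y=23.2915; I=21.5315, D=e−e_prev=34.9515; u=3/4·23.2915+3/2·21.5315+3/4·34.9515=75.9795; next y=-2/5·(-19.2915)+1/2·75.9795=45.70635
n=5: y=45.70635, sp=4, e=sp−y=-41.70635; I=-20.17485, D=e−e_prev=-64.99785; u=3/4·(-41.70635)+3/2·(-20.17485)+3/4·(-64.99785)=-110.290425; next y=-2/5·45.70635+1/2·(-110.290425)≈-73.427753
n=6: y≈-73.427753, sp=4, e=sp−y≈77.427753; I≈57.252903, D=e−e_prev≈119.134103; u=3/4·77.427753+3/2·57.252903+3/4·119.134103≈233.300745; next y=-2/5·(-73.427753)+1/2·233.300745≈146.021474
n=7: y≈146.021474, sp=4, e=sp−y≈-142.021474; I≈-84.768571, D=e−e_prev≈-219.449226; u=3/4·(-142.021474)+3/2·(-84.768571)+3/4·(-219.449226)≈-398.255881; next y=-2/5·146.021474+1/2·(-398.255881)≈-257.536530

0 4 12.000 0.000
1 4 -3.000 6.000
2 4 28.200 -3.900
3 4 -26.055 15.660
4 4 75.980 -19.292
5 4 -110.290 45.706
6 4 233.301 -73.428
7 4 -398.256 146.021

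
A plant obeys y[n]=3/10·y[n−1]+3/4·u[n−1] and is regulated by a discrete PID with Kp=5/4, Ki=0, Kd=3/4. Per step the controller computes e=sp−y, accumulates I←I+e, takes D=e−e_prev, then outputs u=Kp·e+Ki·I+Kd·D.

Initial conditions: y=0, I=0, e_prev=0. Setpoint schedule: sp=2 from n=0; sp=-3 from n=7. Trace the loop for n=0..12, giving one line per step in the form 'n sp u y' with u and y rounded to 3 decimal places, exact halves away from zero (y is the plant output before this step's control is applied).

0 2 4.000 0.000
1 2 -3.500 3.000
2 2 8.200 -1.725
3 2 -10.059 5.633
4 2 18.433 -5.854
5 2 -26.028 12.068
6 2 43.352 -15.900
7 -3 -74.913 27.744
8 -3 112.781 -47.861
9 -3 -180.100 70.227
10 -3 276.934 -114.007
11 -3 -436.252 173.498
12 -3 676.653 -275.140

(exact arithmetic carried between steps; '≈' marks a value shown rounded to 6 d.p. or computed from one; I and e_prev carry over from the previous line; the table rounds u and y to 3 d.p., halves away from zero)
n=0: y=0, sp=2, e=sp−y=2; I=2, D=e−e_prev=2; u=5/4·2+0·2+3/4·2=4; next y=3/10·0+3/4·4=3
n=1: y=3, sp=2, e=sp−y=-1; I=1, D=e−e_prev=-3; u=5/4·(-1)+0·1+3/4·(-3)=-3.5; next y=3/10·3+3/4·(-3.5)=-1.725
n=2: y=-1.725, sp=2, e=sp−y=3.725; I=4.725, D=e−e_prev=4.725; u=5/4·3.725+0·4.725+3/4·4.725=8.2; next y=3/10·(-1.725)+3/4·8.2=5.6325
n=3: y=5.6325, sp=2, e=sp−y=-3.6325; I=1.0925, D=e−e_prev=-7.3575; u=5/4·(-3.6325)+0·1.0925+3/4·(-7.3575)=-10.05875; next y=3/10·5.6325+3/4·(-10.05875)≈-5.854313
n=4: y≈-5.854313, sp=2, e=sp−y≈7.854313; I≈8.946813, D=e−e_prev≈11.486813; u=5/4·7.854313+0·8.946813+3/4·11.486813≈18.433; next y=3/10·(-5.854313)+3/4·18.433≈12.068456
n=5: y≈12.068456, sp=2, e=sp−y≈-10.068456; I≈-1.121644, D=e−e_prev≈-17.922769; u=5/4·(-10.068456)+0·(-1.121644)+3/4·(-17.922769)≈-26.027647; next y=3/10·12.068456+3/4·(-26.027647)≈-15.900198
n=6: y≈-15.900198, sp=2, e=sp−y≈17.900198; I≈16.778555, D=e−e_prev≈27.968655; u=5/4·17.900198+0·16.778555+3/4·27.968655≈43.351739; next y=3/10·(-15.900198)+3/4·43.351739≈27.743745
n=7: y≈27.743745, sp=-3, e=sp−y≈-30.743745; I≈-13.965190, D=e−e_prev≈-48.643943; u=5/4·(-30.743745)+0·(-13.965190)+3/4·(-48.643943)≈-74.912638; next y=3/10·27.743745+3/4·(-74.912638)≈-47.861355
n=8: y≈-47.861355, sp=-3, e=sp−y≈44.861355; I≈30.896165, D=e−e_prev≈75.605100; u=5/4·44.861355+0·30.896165+3/4·75.605100≈112.780518; next y=3/10·(-47.861355)+3/4·112.780518≈70.226982
n=9: y≈70.226982, sp=-3, e=sp−y≈-73.226982; I≈-42.330817, D=e−e_prev≈-118.088337; u=5/4·(-73.226982)+0·(-42.330817)+3/4·(-118.088337)≈-180.099981; next y=3/10·70.226982+3/4·(-180.099981)≈-114.006891
n=10: y≈-114.006891, sp=-3, e=sp−y≈111.006891; I≈68.676074, D=e−e_prev≈184.233873; u=5/4·111.006891+0·68.676074+3/4·184.233873≈276.934019; next y=3/10·(-114.006891)+3/4·276.934019≈173.498447
n=11: y≈173.498447, sp=-3, e=sp−y≈-176.498447; I≈-107.822373, D=e−e_prev≈-287.505338; u=5/4·(-176.498447)+0·(-107.822373)+3/4·(-287.505338)≈-436.252062; next y=3/10·173.498447+3/4·(-436.252062)≈-275.139512
n=12: y≈-275.139512, sp=-3, e=sp−y≈272.139512; I≈164.317139, D=e−e_prev≈448.637959; u=5/4·272.139512+0·164.317139+3/4·448.637959≈676.652860; next y=3/10·(-275.139512)+3/4·676.652860≈424.947791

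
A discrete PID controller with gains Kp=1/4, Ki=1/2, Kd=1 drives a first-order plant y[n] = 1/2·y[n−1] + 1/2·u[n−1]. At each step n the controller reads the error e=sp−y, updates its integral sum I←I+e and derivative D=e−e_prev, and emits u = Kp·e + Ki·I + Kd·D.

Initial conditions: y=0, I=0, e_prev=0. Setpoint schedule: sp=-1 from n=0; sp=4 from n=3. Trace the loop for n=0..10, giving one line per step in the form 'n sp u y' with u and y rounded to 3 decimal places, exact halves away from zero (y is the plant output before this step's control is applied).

(exact arithmetic carried between steps; '≈' marks a value shown rounded to 6 d.p. or computed from one; I and e_prev carry over from the previous line; the table rounds u and y to 3 d.p., halves away from zero)
n=0: y=0, sp=-1, e=sp−y=-1; I=-1, D=e−e_prev=-1; u=1/4·(-1)+1/2·(-1)+1·(-1)=-1.75; next y=1/2·0+1/2·(-1.75)=-0.875
n=1: y=-0.875, sp=-1, e=sp−y=-0.125; I=-1.125, D=e−e_prev=0.875; u=1/4·(-0.125)+1/2·(-1.125)+1·0.875=0.28125; next y=1/2·(-0.875)+1/2·0.28125=-0.296875
n=2: y=-0.296875, sp=-1, e=sp−y=-0.703125; I=-1.828125, D=e−e_prev=-0.578125; u=1/4·(-0.703125)+1/2·(-1.828125)+1·(-0.578125)≈-1.667969; next y=1/2·(-0.296875)+1/2·(-1.667969)≈-0.982422
n=3: y≈-0.982422, sp=4, e=sp−y≈4.982422; I≈3.154297, D=e−e_prev≈5.685547; u=1/4·4.982422+1/2·3.154297+1·5.685547≈8.508301; next y=1/2·(-0.982422)+1/2·8.508301≈3.762939
n=4: y≈3.762939, sp=4, e=sp−y≈0.237061; I≈3.391357, D=e−e_prev≈-4.745361; u=1/4·0.237061+1/2·3.391357+1·(-4.745361)≈-2.990417; next y=1/2·3.762939+1/2·(-2.990417)≈0.386261
n=5: y≈0.386261, sp=4, e=sp−y≈3.613739; I≈7.005096, D=e−e_prev≈3.376678; u=1/4·3.613739+1/2·7.005096+1·3.376678≈7.782661; next y=1/2·0.386261+1/2·7.782661≈4.084461
n=6: y≈4.084461, sp=4, e=sp−y≈-0.084461; I≈6.920635, D=e−e_prev≈-3.698200; u=1/4·(-0.084461)+1/2·6.920635+1·(-3.698200)≈-0.258998; next y=1/2·4.084461+1/2·(-0.258998)≈1.912732
n=7: y≈1.912732, sp=4, e=sp−y≈2.087268; I≈9.007904, D=e−e_prev≈2.171730; u=1/4·2.087268+1/2·9.007904+1·2.171730≈7.197498; next y=1/2·1.912732+1/2·7.197498≈4.555115
n=8: y≈4.555115, sp=4, e=sp−y≈-0.555115; I≈8.452789, D=e−e_prev≈-2.642383; u=1/4·(-0.555115)+1/2·8.452789+1·(-2.642383)≈1.445232; next y=1/2·4.555115+1/2·1.445232≈3.000174
n=9: y≈3.000174, sp=4, e=sp−y≈0.999826; I≈9.452615, D=e−e_prev≈1.554941; u=1/4·0.999826+1/2·9.452615+1·1.554941≈6.531206; next y=1/2·3.000174+1/2·6.531206≈4.765690
n=10: y≈4.765690, sp=4, e=sp−y≈-0.765690; I≈8.686925, D=e−e_prev≈-1.765516; u=1/4·(-0.765690)+1/2·8.686925+1·(-1.765516)≈2.386524; next y=1/2·4.765690+1/2·2.386524≈3.576107

0 -1 -1.750 0.000
1 -1 0.281 -0.875
2 -1 -1.668 -0.297
3 4 8.508 -0.982
4 4 -2.990 3.763
5 4 7.783 0.386
6 4 -0.259 4.084
7 4 7.197 1.913
8 4 1.445 4.555
9 4 6.531 3.000
10 4 2.387 4.766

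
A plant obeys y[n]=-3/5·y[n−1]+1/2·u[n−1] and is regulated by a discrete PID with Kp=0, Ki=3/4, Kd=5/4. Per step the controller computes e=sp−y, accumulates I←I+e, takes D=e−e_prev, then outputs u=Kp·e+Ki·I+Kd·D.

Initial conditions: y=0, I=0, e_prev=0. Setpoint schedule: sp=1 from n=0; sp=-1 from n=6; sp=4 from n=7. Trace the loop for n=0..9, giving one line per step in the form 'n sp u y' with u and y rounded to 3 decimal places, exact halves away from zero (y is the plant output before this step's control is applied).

(exact arithmetic carried between steps; '≈' marks a value shown rounded to 6 d.p. or computed from one; I and e_prev carry over from the previous line; the table rounds u and y to 3 d.p., halves away from zero)
n=0: y=0, sp=1, e=sp−y=1; I=1, D=e−e_prev=1; u=0·1+3/4·1+5/4·1=2; next y=-3/5·0+1/2·2=1
n=1: y=1, sp=1, e=sp−y=0; I=1, D=e−e_prev=-1; u=0·0+3/4·1+5/4·(-1)=-0.5; next y=-3/5·1+1/2·(-0.5)=-0.85
n=2: y=-0.85, sp=1, e=sp−y=1.85; I=2.85, D=e−e_prev=1.85; u=0·1.85+3/4·2.85+5/4·1.85=4.45; next y=-3/5·(-0.85)+1/2·4.45=2.735
n=3: y=2.735, sp=1, e=sp−y=-1.735; I=1.115, D=e−e_prev=-3.585; u=0·(-1.735)+3/4·1.115+5/4·(-3.585)=-3.645; next y=-3/5·2.735+1/2·(-3.645)=-3.4635
n=4: y=-3.4635, sp=1, e=sp−y=4.4635; I=5.5785, D=e−e_prev=6.1985; u=0·4.4635+3/4·5.5785+5/4·6.1985=11.932; next y=-3/5·(-3.4635)+1/2·11.932=8.0441
n=5: y=8.0441, sp=1, e=sp−y=-7.0441; I=-1.4656, D=e−e_prev=-11.5076; u=0·(-7.0441)+3/4·(-1.4656)+5/4·(-11.5076)=-15.4837; next y=-3/5·8.0441+1/2·(-15.4837)=-12.56831
n=6: y=-12.56831, sp=-1, e=sp−y=11.56831; I=10.10271, D=e−e_prev=18.61241; u=0·11.56831+3/4·10.10271+5/4·18.61241=30.842545; next y=-3/5·(-12.56831)+1/2·30.842545≈22.962259
n=7: y≈22.962259, sp=4, e=sp−y≈-18.962259; I≈-8.859549, D=e−e_prev≈-30.530569; u=0·(-18.962259)+3/4·(-8.859549)+5/4·(-30.530569)≈-44.807872; next y=-3/5·22.962259+1/2·(-44.807872)≈-36.181291
n=8: y≈-36.181291, sp=4, e=sp−y≈40.181291; I≈31.321743, D=e−e_prev≈59.143550; u=0·40.181291+3/4·31.321743+5/4·59.143550≈97.420744; next y=-3/5·(-36.181291)+1/2·97.420744≈70.419147
n=9: y≈70.419147, sp=4, e=sp−y≈-66.419147; I≈-35.097404, D=e−e_prev≈-106.600438; u=0·(-66.419147)+3/4·(-35.097404)+5/4·(-106.600438)≈-159.573600; next y=-3/5·70.419147+1/2·(-159.573600)≈-122.038288

0 1 2.000 0.000
1 1 -0.500 1.000
2 1 4.450 -0.850
3 1 -3.645 2.735
4 1 11.932 -3.464
5 1 -15.484 8.044
6 -1 30.843 -12.568
7 4 -44.808 22.962
8 4 97.421 -36.181
9 4 -159.574 70.419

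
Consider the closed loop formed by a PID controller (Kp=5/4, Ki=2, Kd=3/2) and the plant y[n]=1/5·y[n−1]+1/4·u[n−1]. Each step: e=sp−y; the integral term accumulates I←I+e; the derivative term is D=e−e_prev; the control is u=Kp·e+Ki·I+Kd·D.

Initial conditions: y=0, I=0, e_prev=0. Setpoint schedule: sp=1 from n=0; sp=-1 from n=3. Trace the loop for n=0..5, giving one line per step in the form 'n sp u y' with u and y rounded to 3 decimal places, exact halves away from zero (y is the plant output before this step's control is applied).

(exact arithmetic carried between steps; '≈' marks a value shown rounded to 6 d.p. or computed from one; I and e_prev carry over from the previous line; the table rounds u and y to 3 d.p., halves away from zero)
n=0: y=0, sp=1, e=sp−y=1; I=1, D=e−e_prev=1; u=5/4·1+2·1+3/2·1=4.75; next y=1/5·0+1/4·4.75=1.1875
n=1: y=1.1875, sp=1, e=sp−y=-0.1875; I=0.8125, D=e−e_prev=-1.1875; u=5/4·(-0.1875)+2·0.8125+3/2·(-1.1875)=-0.390625; next y=1/5·1.1875+1/4·(-0.390625)≈0.139844
n=2: y≈0.139844, sp=1, e=sp−y≈0.860156; I≈1.672656, D=e−e_prev≈1.047656; u=5/4·0.860156+2·1.672656+3/2·1.047656≈5.991992; next y=1/5·0.139844+1/4·5.991992≈1.525967
n=3: y≈1.525967, sp=-1, e=sp−y≈-2.525967; I≈-0.853311, D=e−e_prev≈-3.386123; u=5/4·(-2.525967)+2·(-0.853311)+3/2·(-3.386123)≈-9.943264; next y=1/5·1.525967+1/4·(-9.943264)≈-2.180623
n=4: y≈-2.180623, sp=-1, e=sp−y≈1.180623; I≈0.327312, D=e−e_prev≈3.706589; u=5/4·1.180623+2·0.327312+3/2·3.706589≈7.690287; next y=1/5·(-2.180623)+1/4·7.690287≈1.486447
n=5: y≈1.486447, sp=-1, e=sp−y≈-2.486447; I≈-2.159135, D=e−e_prev≈-3.667070; u=5/4·(-2.486447)+2·(-2.159135)+3/2·(-3.667070)≈-12.926934; next y=1/5·1.486447+1/4·(-12.926934)≈-2.934444

0 1 4.750 0.000
1 1 -0.391 1.188
2 1 5.992 0.140
3 -1 -9.943 1.526
4 -1 7.690 -2.181
5 -1 -12.927 1.486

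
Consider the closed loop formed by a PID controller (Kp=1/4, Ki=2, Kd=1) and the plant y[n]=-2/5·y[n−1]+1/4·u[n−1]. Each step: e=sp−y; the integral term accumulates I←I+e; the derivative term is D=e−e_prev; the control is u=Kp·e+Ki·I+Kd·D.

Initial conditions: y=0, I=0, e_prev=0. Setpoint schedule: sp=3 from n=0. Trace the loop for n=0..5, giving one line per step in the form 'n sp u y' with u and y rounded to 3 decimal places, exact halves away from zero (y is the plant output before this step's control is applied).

0 3 9.750 0.000
1 3 4.828 2.438
2 3 15.558 0.232
3 3 7.303 3.797
4 3 20.616 0.307
5 3 7.159 5.031

(exact arithmetic carried between steps; '≈' marks a value shown rounded to 6 d.p. or computed from one; I and e_prev carry over from the previous line; the table rounds u and y to 3 d.p., halves away from zero)
n=0: y=0, sp=3, e=sp−y=3; I=3, D=e−e_prev=3; u=1/4·3+2·3+1·3=9.75; next y=-2/5·0+1/4·9.75=2.4375
n=1: y=2.4375, sp=3, e=sp−y=0.5625; I=3.5625, D=e−e_prev=-2.4375; u=1/4·0.5625+2·3.5625+1·(-2.4375)=4.828125; next y=-2/5·2.4375+1/4·4.828125≈0.232031
n=2: y≈0.232031, sp=3, e=sp−y≈2.767969; I≈6.330469, D=e−e_prev≈2.205469; u=1/4·2.767969+2·6.330469+1·2.205469≈15.558398; next y=-2/5·0.232031+1/4·15.558398≈3.796787
n=3: y≈3.796787, sp=3, e=sp−y≈-0.796787; I≈5.533682, D=e−e_prev≈-3.564756; u=1/4·(-0.796787)+2·5.533682+1·(-3.564756)≈7.303411; next y=-2/5·3.796787+1/4·7.303411≈0.307138
n=4: y≈0.307138, sp=3, e=sp−y≈2.692862; I≈8.226544, D=e−e_prev≈3.489649; u=1/4·2.692862+2·8.226544+1·3.489649≈20.615952; next y=-2/5·0.307138+1/4·20.615952≈5.031133
n=5: y≈5.031133, sp=3, e=sp−y≈-2.031133; I≈6.195411, D=e−e_prev≈-4.723995; u=1/4·(-2.031133)+2·6.195411+1·(-4.723995)≈7.159043; next y=-2/5·5.031133+1/4·7.159043≈-0.222692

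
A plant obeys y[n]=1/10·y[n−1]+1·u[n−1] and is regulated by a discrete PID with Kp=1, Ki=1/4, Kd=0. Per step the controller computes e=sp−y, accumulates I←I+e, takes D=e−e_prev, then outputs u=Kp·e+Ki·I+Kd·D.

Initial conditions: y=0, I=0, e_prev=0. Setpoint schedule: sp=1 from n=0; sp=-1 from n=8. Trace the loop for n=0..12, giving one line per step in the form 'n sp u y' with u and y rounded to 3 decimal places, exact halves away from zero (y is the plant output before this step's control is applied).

(exact arithmetic carried between steps; '≈' marks a value shown rounded to 6 d.p. or computed from one; I and e_prev carry over from the previous line; the table rounds u and y to 3 d.p., halves away from zero)
n=0: y=0, sp=1, e=sp−y=1; I=1, D=e−e_prev=1; u=1·1+1/4·1+0·1=1.25; next y=1/10·0+1·1.25=1.25
n=1: y=1.25, sp=1, e=sp−y=-0.25; I=0.75, D=e−e_prev=-1.25; u=1·(-0.25)+1/4·0.75+0·(-1.25)=-0.0625; next y=1/10·1.25+1·(-0.0625)=0.0625
n=2: y=0.0625, sp=1, e=sp−y=0.9375; I=1.6875, D=e−e_prev=1.1875; u=1·0.9375+1/4·1.6875+0·1.1875=1.359375; next y=1/10·0.0625+1·1.359375=1.365625
n=3: y=1.365625, sp=1, e=sp−y=-0.365625; I=1.321875, D=e−e_prev=-1.303125; u=1·(-0.365625)+1/4·1.321875+0·(-1.303125)≈-0.035156; next y=1/10·1.365625+1·(-0.035156)≈0.101406
n=4: y≈0.101406, sp=1, e=sp−y≈0.898594; I≈2.220469, D=e−e_prev≈1.264219; u=1·0.898594+1/4·2.220469+0·1.264219≈1.453711; next y=1/10·0.101406+1·1.453711≈1.463852
n=5: y≈1.463852, sp=1, e=sp−y≈-0.463852; I≈1.756617, D=e−e_prev≈-1.362445; u=1·(-0.463852)+1/4·1.756617+0·(-1.362445)≈-0.024697; next y=1/10·1.463852+1·(-0.024697)≈0.121688
n=6: y≈0.121688, sp=1, e=sp−y≈0.878312; I≈2.634929, D=e−e_prev≈1.342164; u=1·0.878312+1/4·2.634929+0·1.342164≈1.537044; next y=1/10·0.121688+1·1.537044≈1.549213
n=7: y≈1.549213, sp=1, e=sp−y≈-0.549213; I≈2.085716, D=e−e_prev≈-1.427525; u=1·(-0.549213)+1/4·2.085716+0·(-1.427525)≈-0.027784; next y=1/10·1.549213+1·(-0.027784)≈0.127137
n=8: y≈0.127137, sp=-1, e=sp−y≈-1.127137; I≈0.958579, D=e−e_prev≈-0.577924; u=1·(-1.127137)+1/4·0.958579+0·(-0.577924)≈-0.887492; next y=1/10·0.127137+1·(-0.887492)≈-0.874779
n=9: y≈-0.874779, sp=-1, e=sp−y≈-0.125221; I≈0.833358, D=e−e_prev≈1.001916; u=1·(-0.125221)+1/4·0.833358+0·1.001916≈0.083118; next y=1/10·(-0.874779)+1·0.083118≈-0.004360
n=10: y≈-0.004360, sp=-1, e=sp−y≈-0.995640; I≈-0.162283, D=e−e_prev≈-0.870419; u=1·(-0.995640)+1/4·(-0.162283)+0·(-0.870419)≈-1.036211; next y=1/10·(-0.004360)+1·(-1.036211)≈-1.036647
n=11: y≈-1.036647, sp=-1, e=sp−y≈0.036647; I≈-0.125636, D=e−e_prev≈1.032287; u=1·0.036647+1/4·(-0.125636)+0·1.032287≈0.005238; next y=1/10·(-1.036647)+1·0.005238≈-0.098427
n=12: y≈-0.098427, sp=-1, e=sp−y≈-0.901573; I≈-1.027209, D=e−e_prev≈-0.938220; u=1·(-0.901573)+1/4·(-1.027209)+0·(-0.938220)≈-1.158375; next y=1/10·(-0.098427)+1·(-1.158375)≈-1.168218

0 1 1.250 0.000
1 1 -0.063 1.250
2 1 1.359 0.063
3 1 -0.035 1.366
4 1 1.454 0.101
5 1 -0.025 1.464
6 1 1.537 0.122
7 1 -0.028 1.549
8 -1 -0.887 0.127
9 -1 0.083 -0.875
10 -1 -1.036 -0.004
11 -1 0.005 -1.037
12 -1 -1.158 -0.098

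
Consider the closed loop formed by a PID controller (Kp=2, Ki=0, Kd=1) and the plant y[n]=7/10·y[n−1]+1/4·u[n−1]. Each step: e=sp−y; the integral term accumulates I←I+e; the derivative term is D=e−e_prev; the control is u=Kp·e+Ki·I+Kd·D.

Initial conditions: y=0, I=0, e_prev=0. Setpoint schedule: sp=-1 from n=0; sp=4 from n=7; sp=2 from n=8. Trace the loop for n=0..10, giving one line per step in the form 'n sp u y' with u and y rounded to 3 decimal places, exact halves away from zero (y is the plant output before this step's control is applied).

(exact arithmetic carried between steps; '≈' marks a value shown rounded to 6 d.p. or computed from one; I and e_prev carry over from the previous line; the table rounds u and y to 3 d.p., halves away from zero)
n=0: y=0, sp=-1, e=sp−y=-1; I=-1, D=e−e_prev=-1; u=2·(-1)+0·(-1)+1·(-1)=-3; next y=7/10·0+1/4·(-3)=-0.75
n=1: y=-0.75, sp=-1, e=sp−y=-0.25; I=-1.25, D=e−e_prev=0.75; u=2·(-0.25)+0·(-1.25)+1·0.75=0.25; next y=7/10·(-0.75)+1/4·0.25=-0.4625
n=2: y=-0.4625, sp=-1, e=sp−y=-0.5375; I=-1.7875, D=e−e_prev=-0.2875; u=2·(-0.5375)+0·(-1.7875)+1·(-0.2875)=-1.3625; next y=7/10·(-0.4625)+1/4·(-1.3625)=-0.664375
n=3: y=-0.664375, sp=-1, e=sp−y=-0.335625; I=-2.123125, D=e−e_prev=0.201875; u=2·(-0.335625)+0·(-2.123125)+1·0.201875=-0.469375; next y=7/10·(-0.664375)+1/4·(-0.469375)≈-0.582406
n=4: y≈-0.582406, sp=-1, e=sp−y≈-0.417594; I≈-2.540719, D=e−e_prev≈-0.081969; u=2·(-0.417594)+0·(-2.540719)+1·(-0.081969)≈-0.917156; next y=7/10·(-0.582406)+1/4·(-0.917156)≈-0.636973
n=5: y≈-0.636973, sp=-1, e=sp−y≈-0.363027; I≈-2.903745, D=e−e_prev≈0.054567; u=2·(-0.363027)+0·(-2.903745)+1·0.054567≈-0.671486; next y=7/10·(-0.636973)+1/4·(-0.671486)≈-0.613753
n=6: y≈-0.613753, sp=-1, e=sp−y≈-0.386247; I≈-3.289992, D=e−e_prev≈-0.023221; u=2·(-0.386247)+0·(-3.289992)+1·(-0.023221)≈-0.795715; next y=7/10·(-0.613753)+1/4·(-0.795715)≈-0.628556
n=7: y≈-0.628556, sp=4, e=sp−y≈4.628556; I≈1.338563, D=e−e_prev≈5.014803; u=2·4.628556+0·1.338563+1·5.014803≈14.271914; next y=7/10·(-0.628556)+1/4·14.271914≈3.127990
n=8: y≈3.127990, sp=2, e=sp−y≈-1.127990; I≈0.210574, D=e−e_prev≈-5.756545; u=2·(-1.127990)+0·0.210574+1·(-5.756545)≈-8.012524; next y=7/10·3.127990+1/4·(-8.012524)≈0.186462
n=9: y≈0.186462, sp=2, e=sp−y≈1.813538; I≈2.024112, D=e−e_prev≈2.941528; u=2·1.813538+0·2.024112+1·2.941528≈6.568605; next y=7/10·0.186462+1/4·6.568605≈1.772674
n=10: y≈1.772674, sp=2, e=sp−y≈0.227326; I≈2.251438, D=e−e_prev≈-1.586213; u=2·0.227326+0·2.251438+1·(-1.586213)≈-1.131561; next y=7/10·1.772674+1/4·(-1.131561)≈0.957982

0 -1 -3.000 0.000
1 -1 0.250 -0.750
2 -1 -1.363 -0.463
3 -1 -0.469 -0.664
4 -1 -0.917 -0.582
5 -1 -0.671 -0.637
6 -1 -0.796 -0.614
7 4 14.272 -0.629
8 2 -8.013 3.128
9 2 6.569 0.186
10 2 -1.132 1.773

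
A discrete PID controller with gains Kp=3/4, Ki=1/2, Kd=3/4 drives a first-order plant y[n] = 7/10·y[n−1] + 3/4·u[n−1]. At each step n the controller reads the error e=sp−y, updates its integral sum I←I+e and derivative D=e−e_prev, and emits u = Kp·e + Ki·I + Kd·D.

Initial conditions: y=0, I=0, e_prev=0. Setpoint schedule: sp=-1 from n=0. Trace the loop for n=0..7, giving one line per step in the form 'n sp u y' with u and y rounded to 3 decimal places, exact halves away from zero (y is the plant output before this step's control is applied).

0 -1 -2.000 0.000
1 -1 1.250 -1.500
2 -1 -2.400 -0.113
3 -1 1.729 -1.879
4 -1 -2.877 -0.018
5 -1 2.332 -2.171
6 -1 -3.498 0.230
7 -1 3.072 -2.462

(exact arithmetic carried between steps; '≈' marks a value shown rounded to 6 d.p. or computed from one; I and e_prev carry over from the previous line; the table rounds u and y to 3 d.p., halves away from zero)
n=0: y=0, sp=-1, e=sp−y=-1; I=-1, D=e−e_prev=-1; u=3/4·(-1)+1/2·(-1)+3/4·(-1)=-2; next y=7/10·0+3/4·(-2)=-1.5
n=1: y=-1.5, sp=-1, e=sp−y=0.5; I=-0.5, D=e−e_prev=1.5; u=3/4·0.5+1/2·(-0.5)+3/4·1.5=1.25; next y=7/10·(-1.5)+3/4·1.25=-0.1125
n=2: y=-0.1125, sp=-1, e=sp−y=-0.8875; I=-1.3875, D=e−e_prev=-1.3875; u=3/4·(-0.8875)+1/2·(-1.3875)+3/4·(-1.3875)=-2.4; next y=7/10·(-0.1125)+3/4·(-2.4)=-1.87875
n=3: y=-1.87875, sp=-1, e=sp−y=0.87875; I=-0.50875, D=e−e_prev=1.76625; u=3/4·0.87875+1/2·(-0.50875)+3/4·1.76625=1.729375; next y=7/10·(-1.87875)+3/4·1.729375≈-0.018094
n=4: y≈-0.018094, sp=-1, e=sp−y≈-0.981906; I≈-1.490656, D=e−e_prev≈-1.860656; u=3/4·(-0.981906)+1/2·(-1.490656)+3/4·(-1.860656)≈-2.87725; next y=7/10·(-0.018094)+3/4·(-2.87725)≈-2.170603
n=5: y≈-2.170603, sp=-1, e=sp−y≈1.170603; I≈-0.320053, D=e−e_prev≈2.152509; u=3/4·1.170603+1/2·(-0.320053)+3/4·2.152509≈2.332308; next y=7/10·(-2.170603)+3/4·2.332308≈0.229809
n=6: y≈0.229809, sp=-1, e=sp−y≈-1.229809; I≈-1.549862, D=e−e_prev≈-2.400412; u=3/4·(-1.229809)+1/2·(-1.549862)+3/4·(-2.400412)≈-3.497596; next y=7/10·0.229809+3/4·(-3.497596)≈-2.462331
n=7: y≈-2.462331, sp=-1, e=sp−y≈1.462331; I≈-0.087531, D=e−e_prev≈2.692140; u=3/4·1.462331+1/2·(-0.087531)+3/4·2.692140≈3.072088; next y=7/10·(-2.462331)+3/4·3.072088≈0.580434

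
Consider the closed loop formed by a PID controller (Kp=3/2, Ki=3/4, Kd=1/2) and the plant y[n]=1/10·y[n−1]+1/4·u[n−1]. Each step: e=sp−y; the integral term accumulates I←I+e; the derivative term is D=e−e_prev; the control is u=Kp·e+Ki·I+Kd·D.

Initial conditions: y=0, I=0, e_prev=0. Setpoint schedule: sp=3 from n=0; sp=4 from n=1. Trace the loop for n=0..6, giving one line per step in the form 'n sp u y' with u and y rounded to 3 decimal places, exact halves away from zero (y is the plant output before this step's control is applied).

(exact arithmetic carried between steps; '≈' marks a value shown rounded to 6 d.p. or computed from one; I and e_prev carry over from the previous line; the table rounds u and y to 3 d.p., halves away from zero)
n=0: y=0, sp=3, e=sp−y=3; I=3, D=e−e_prev=3; u=3/2·3+3/4·3+1/2·3=8.25; next y=1/10·0+1/4·8.25=2.0625
n=1: y=2.0625, sp=4, e=sp−y=1.9375; I=4.9375, D=e−e_prev=-1.0625; u=3/2·1.9375+3/4·4.9375+1/2·(-1.0625)=6.078125; next y=1/10·2.0625+1/4·6.078125≈1.725781
n=2: y≈1.725781, sp=4, e=sp−y≈2.274219; I≈7.211719, D=e−e_prev≈0.336719; u=3/2·2.274219+3/4·7.211719+1/2·0.336719≈8.988477; next y=1/10·1.725781+1/4·8.988477≈2.419697
n=3: y≈2.419697, sp=4, e=sp−y≈1.580303; I≈8.792021, D=e−e_prev≈-0.693916; u=3/2·1.580303+3/4·8.792021+1/2·(-0.693916)≈8.617512; next y=1/10·2.419697+1/4·8.617512≈2.396348
n=4: y≈2.396348, sp=4, e=sp−y≈1.603652; I≈10.395674, D=e−e_prev≈0.023349; u=3/2·1.603652+3/4·10.395674+1/2·0.023349≈10.213908; next y=1/10·2.396348+1/4·10.213908≈2.793112
n=5: y≈2.793112, sp=4, e=sp−y≈1.206888; I≈11.602562, D=e−e_prev≈-0.396764; u=3/2·1.206888+3/4·11.602562+1/2·(-0.396764)≈10.313872; next y=1/10·2.793112+1/4·10.313872≈2.857779
n=6: y≈2.857779, sp=4, e=sp−y≈1.142221; I≈12.744783, D=e−e_prev≈-0.064667; u=3/2·1.142221+3/4·12.744783+1/2·(-0.064667)≈11.239585; next y=1/10·2.857779+1/4·11.239585≈3.095674

0 3 8.250 0.000
1 4 6.078 2.063
2 4 8.988 1.726
3 4 8.618 2.420
4 4 10.214 2.396
5 4 10.314 2.793
6 4 11.240 2.858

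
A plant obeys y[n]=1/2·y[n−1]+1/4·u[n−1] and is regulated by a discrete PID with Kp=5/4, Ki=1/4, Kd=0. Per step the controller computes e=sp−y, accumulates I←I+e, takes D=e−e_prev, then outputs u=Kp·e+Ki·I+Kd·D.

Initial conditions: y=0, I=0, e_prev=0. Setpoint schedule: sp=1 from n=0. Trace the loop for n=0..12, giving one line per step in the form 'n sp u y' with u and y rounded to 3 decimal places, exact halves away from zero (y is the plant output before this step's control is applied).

0 1 1.500 0.000
1 1 1.188 0.375
2 1 1.180 0.484
3 1 1.229 0.537
4 1 1.287 0.576
5 1 1.342 0.610
6 1 1.394 0.640
7 1 1.441 0.669
8 1 1.485 0.695
9 1 1.526 0.719
10 1 1.563 0.741
11 1 1.597 0.761
12 1 1.629 0.780

(exact arithmetic carried between steps; '≈' marks a value shown rounded to 6 d.p. or computed from one; I and e_prev carry over from the previous line; the table rounds u and y to 3 d.p., halves away from zero)
n=0: y=0, sp=1, e=sp−y=1; I=1, D=e−e_prev=1; u=5/4·1+1/4·1+0·1=1.5; next y=1/2·0+1/4·1.5=0.375
n=1: y=0.375, sp=1, e=sp−y=0.625; I=1.625, D=e−e_prev=-0.375; u=5/4·0.625+1/4·1.625+0·(-0.375)=1.1875; next y=1/2·0.375+1/4·1.1875=0.484375
n=2: y=0.484375, sp=1, e=sp−y=0.515625; I=2.140625, D=e−e_prev=-0.109375; u=5/4·0.515625+1/4·2.140625+0·(-0.109375)≈1.179688; next y=1/2·0.484375+1/4·1.179688≈0.537109
n=3: y≈0.537109, sp=1, e=sp−y≈0.462891; I≈2.603516, D=e−e_prev≈-0.052734; u=5/4·0.462891+1/4·2.603516+0·(-0.052734)≈1.229492; next y=1/2·0.537109+1/4·1.229492≈0.575928
n=4: y≈0.575928, sp=1, e=sp−y≈0.424072; I≈3.027588, D=e−e_prev≈-0.038818; u=5/4·0.424072+1/4·3.027588+0·(-0.038818)≈1.286987; next y=1/2·0.575928+1/4·1.286987≈0.609711
n=5: y≈0.609711, sp=1, e=sp−y≈0.390289; I≈3.417877, D=e−e_prev≈-0.033783; u=5/4·0.390289+1/4·3.417877+0·(-0.033783)≈1.342331; next y=1/2·0.609711+1/4·1.342331≈0.640438
n=6: y≈0.640438, sp=1, e=sp−y≈0.359562; I≈3.777439, D=e−e_prev≈-0.030727; u=5/4·0.359562+1/4·3.777439+0·(-0.030727)≈1.393812; next y=1/2·0.640438+1/4·1.393812≈0.668672
n=7: y≈0.668672, sp=1, e=sp−y≈0.331328; I≈4.108767, D=e−e_prev≈-0.028234; u=5/4·0.331328+1/4·4.108767+0·(-0.028234)≈1.441352; next y=1/2·0.668672+1/4·1.441352≈0.694674
n=8: y≈0.694674, sp=1, e=sp−y≈0.305326; I≈4.414093, D=e−e_prev≈-0.026002; u=5/4·0.305326+1/4·4.414093+0·(-0.026002)≈1.485181; next y=1/2·0.694674+1/4·1.485181≈0.718632
n=9: y≈0.718632, sp=1, e=sp−y≈0.281368; I≈4.695461, D=e−e_prev≈-0.023958; u=5/4·0.281368+1/4·4.695461+0·(-0.023958)≈1.525575; next y=1/2·0.718632+1/4·1.525575≈0.740710
n=10: y≈0.740710, sp=1, e=sp−y≈0.259290; I≈4.954751, D=e−e_prev≈-0.022078; u=5/4·0.259290+1/4·4.954751+0·(-0.022078)≈1.562800; next y=1/2·0.740710+1/4·1.562800≈0.761055
n=11: y≈0.761055, sp=1, e=sp−y≈0.238945; I≈5.193696, D=e−e_prev≈-0.020345; u=5/4·0.238945+1/4·5.193696+0·(-0.020345)≈1.597105; next y=1/2·0.761055+1/4·1.597105≈0.779804
n=12: y≈0.779804, sp=1, e=sp−y≈0.220196; I≈5.413892, D=e−e_prev≈-0.018749; u=5/4·0.220196+1/4·5.413892+0·(-0.018749)≈1.628718; next y=1/2·0.779804+1/4·1.628718≈0.797081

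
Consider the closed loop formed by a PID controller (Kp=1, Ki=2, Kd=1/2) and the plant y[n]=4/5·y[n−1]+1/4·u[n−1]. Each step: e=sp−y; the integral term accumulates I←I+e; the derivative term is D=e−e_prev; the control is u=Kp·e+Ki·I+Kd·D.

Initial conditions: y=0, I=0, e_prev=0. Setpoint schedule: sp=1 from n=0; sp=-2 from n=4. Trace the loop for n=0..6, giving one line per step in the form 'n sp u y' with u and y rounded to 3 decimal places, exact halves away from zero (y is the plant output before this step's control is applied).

0 1 3.500 0.000
1 1 1.938 0.875
2 1 1.542 1.184
3 1 0.808 1.333
4 -2 -10.058 1.268
5 -2 -5.438 -1.500
6 -2 -4.114 -2.559

(exact arithmetic carried between steps; '≈' marks a value shown rounded to 6 d.p. or computed from one; I and e_prev carry over from the previous line; the table rounds u and y to 3 d.p., halves away from zero)
n=0: y=0, sp=1, e=sp−y=1; I=1, D=e−e_prev=1; u=1·1+2·1+1/2·1=3.5; next y=4/5·0+1/4·3.5=0.875
n=1: y=0.875, sp=1, e=sp−y=0.125; I=1.125, D=e−e_prev=-0.875; u=1·0.125+2·1.125+1/2·(-0.875)=1.9375; next y=4/5·0.875+1/4·1.9375=1.184375
n=2: y=1.184375, sp=1, e=sp−y=-0.184375; I=0.940625, D=e−e_prev=-0.309375; u=1·(-0.184375)+2·0.940625+1/2·(-0.309375)≈1.542188; next y=4/5·1.184375+1/4·1.542188≈1.333047
n=3: y≈1.333047, sp=1, e=sp−y≈-0.333047; I≈0.607578, D=e−e_prev≈-0.148672; u=1·(-0.333047)+2·0.607578+1/2·(-0.148672)≈0.807773; next y=4/5·1.333047+1/4·0.807773≈1.268381
n=4: y≈1.268381, sp=-2, e=sp−y≈-3.268381; I≈-2.660803, D=e−e_prev≈-2.935334; u=1·(-3.268381)+2·(-2.660803)+1/2·(-2.935334)≈-10.057653; next y=4/5·1.268381+1/4·(-10.057653)≈-1.499709
n=5: y≈-1.499709, sp=-2, e=sp−y≈-0.500291; I≈-3.161094, D=e−e_prev≈2.768090; u=1·(-0.500291)+2·(-3.161094)+1/2·2.768090≈-5.438435; next y=4/5·(-1.499709)+1/4·(-5.438435)≈-2.559376
n=6: y≈-2.559376, sp=-2, e=sp−y≈0.559376; I≈-2.601718, D=e−e_prev≈1.059667; u=1·0.559376+2·(-2.601718)+1/2·1.059667≈-4.114228; next y=4/5·(-2.559376)+1/4·(-4.114228)≈-3.076057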